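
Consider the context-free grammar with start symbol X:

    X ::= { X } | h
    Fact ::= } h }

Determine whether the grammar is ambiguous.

Only X is reachable from X; ignoring the rest: L(X) is { openⁿ atom closeⁿ : n ≥ 0 }. The bracket depth fixes n, and the derivation is forced at every step.

Unambiguous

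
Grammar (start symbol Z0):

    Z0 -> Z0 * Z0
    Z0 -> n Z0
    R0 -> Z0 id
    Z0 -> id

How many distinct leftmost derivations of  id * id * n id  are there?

Parse trees for id * id * n id:
  [Z0 [Z0 id] * [Z0 [Z0 id] * [Z0 n [Z0 id]]]]
  [Z0 [Z0 [Z0 id] * [Z0 id]] * [Z0 n [Z0 id]]]

2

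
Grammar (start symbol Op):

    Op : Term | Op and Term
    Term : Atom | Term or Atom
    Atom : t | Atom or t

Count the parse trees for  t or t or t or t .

8

Parse trees for t or t or t or t:
  [Op [Term [Atom [Atom [Atom [Atom t] or t] or t] or t]]]
  [Op [Term [Term [Atom t]] or [Atom [Atom [Atom t] or t] or t]]]
  [Op [Term [Term [Atom [Atom t] or t]] or [Atom [Atom t] or t]]]
  [Op [Term [Term [Term [Atom t]] or [Atom t]] or [Atom [Atom t] or t]]]
  [Op [Term [Term [Atom [Atom [Atom t] or t] or t]] or [Atom t]]]
  [Op [Term [Term [Term [Atom t]] or [Atom [Atom t] or t]] or [Atom t]]]
  [Op [Term [Term [Term [Atom [Atom t] or t]] or [Atom t]] or [Atom t]]]
  [Op [Term [Term [Term [Term [Atom t]] or [Atom t]] or [Atom t]] or [Atom t]]]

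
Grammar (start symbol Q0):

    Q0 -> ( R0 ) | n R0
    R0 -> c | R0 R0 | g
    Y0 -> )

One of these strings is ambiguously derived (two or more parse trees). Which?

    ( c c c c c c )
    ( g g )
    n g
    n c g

( c c c c c c ): 42 trees
( g g ): 1 tree
n g: 1 tree
n c g: 1 tree

( c c c c c c )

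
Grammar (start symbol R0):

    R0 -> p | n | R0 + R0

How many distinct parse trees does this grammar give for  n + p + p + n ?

5

Parse trees for n + p + p + n:
  [R0 [R0 n] + [R0 [R0 p] + [R0 [R0 p] + [R0 n]]]]
  [R0 [R0 n] + [R0 [R0 [R0 p] + [R0 p]] + [R0 n]]]
  [R0 [R0 [R0 n] + [R0 p]] + [R0 [R0 p] + [R0 n]]]
  [R0 [R0 [R0 n] + [R0 [R0 p] + [R0 p]]] + [R0 n]]
  [R0 [R0 [R0 [R0 n] + [R0 p]] + [R0 p]] + [R0 n]]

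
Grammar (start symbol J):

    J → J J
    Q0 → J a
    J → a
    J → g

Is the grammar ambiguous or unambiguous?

Ambiguous

Witness: a a a

Derivation 1: J ⇒ J J ⇒ J J J ⇒ a J J ⇒ a a J ⇒ a a a
Derivation 2: J ⇒ J J ⇒ a J ⇒ a J J ⇒ a a J ⇒ a a a

Two distinct leftmost derivations for the same string.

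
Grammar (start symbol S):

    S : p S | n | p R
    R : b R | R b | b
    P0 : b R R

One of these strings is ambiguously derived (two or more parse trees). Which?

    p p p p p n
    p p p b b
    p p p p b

p p p p p n: 1 tree
p p p b b: 2 trees
p p p p b: 1 tree

p p p b b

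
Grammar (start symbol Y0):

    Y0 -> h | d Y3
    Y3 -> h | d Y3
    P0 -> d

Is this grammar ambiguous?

Unambiguous

Only Y0, Y3 are reachable from Y0; ignoring the rest: Restricted to the reachable nonterminals, every rule has the form A → t or A → t B, and no two rules for the same A share a first terminal. The grammar encodes a DFA — one run per string.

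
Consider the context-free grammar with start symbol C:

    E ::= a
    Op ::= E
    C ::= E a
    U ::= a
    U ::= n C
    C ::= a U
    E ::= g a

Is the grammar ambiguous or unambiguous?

Ambiguous

Witness: a a

Derivation 1: C ⇒ E a ⇒ a a
Derivation 2: C ⇒ a U ⇒ a a

Two distinct leftmost derivations for the same string.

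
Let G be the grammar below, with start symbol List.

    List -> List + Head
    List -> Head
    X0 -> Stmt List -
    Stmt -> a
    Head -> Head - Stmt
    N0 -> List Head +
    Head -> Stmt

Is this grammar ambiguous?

Only List, Head, Stmt are reachable from List; ignoring the rest: This is a standard precedence ladder (List over Head over Stmt), with each level left-recursive on its own operator ('+' at List, '-' at Head). That structure is LR(1), hence unambiguous.

Unambiguous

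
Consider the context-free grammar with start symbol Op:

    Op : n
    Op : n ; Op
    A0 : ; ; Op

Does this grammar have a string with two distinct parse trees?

(A0 is unreachable from Op, so its rules don't affect L(Op).) Right-recursive list with a separator: after each atom, whether the separator follows determines the rule. One parse per string.

Unambiguous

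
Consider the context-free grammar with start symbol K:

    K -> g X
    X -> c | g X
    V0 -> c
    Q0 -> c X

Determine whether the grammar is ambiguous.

Only K, X are reachable from K; ignoring the rest: Restricted to the reachable nonterminals, every rule has the form A → t or A → t B, and no two rules for the same A share a first terminal. The grammar encodes a DFA — one run per string.

Unambiguous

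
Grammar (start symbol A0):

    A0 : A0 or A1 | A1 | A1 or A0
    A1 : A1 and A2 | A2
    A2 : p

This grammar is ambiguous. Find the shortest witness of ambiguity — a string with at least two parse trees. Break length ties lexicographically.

length 1: no string has ≥2 trees
length 3: p or p has 2 parse trees

Two derivations of p or p:
  A0 ⇒ A0 or A1 ⇒ A1 or A1 ⇒ A2 or A1 ⇒ p or A1 ⇒ p or A2 ⇒ p or p
  A0 ⇒ A1 or A0 ⇒ A2 or A0 ⇒ p or A0 ⇒ p or A1 ⇒ p or A2 ⇒ p or p

p or p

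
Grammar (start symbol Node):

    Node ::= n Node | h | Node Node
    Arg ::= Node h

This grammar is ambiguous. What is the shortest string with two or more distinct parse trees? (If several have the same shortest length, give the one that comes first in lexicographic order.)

h h h

length 1: no string has ≥2 trees
length 2: no string has ≥2 trees
length 3: h h h has 2 parse trees

Two derivations of h h h:
  Node ⇒ Node Node ⇒ h Node ⇒ h Node Node ⇒ h h Node ⇒ h h h
  Node ⇒ Node Node ⇒ Node Node Node ⇒ h Node Node ⇒ h h Node ⇒ h h h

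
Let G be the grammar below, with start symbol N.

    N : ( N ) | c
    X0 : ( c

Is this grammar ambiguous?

Only N is reachable from N; ignoring the rest: L(N) is { openⁿ atom closeⁿ : n ≥ 0 }. The bracket depth fixes n, and the derivation is forced at every step.

Unambiguous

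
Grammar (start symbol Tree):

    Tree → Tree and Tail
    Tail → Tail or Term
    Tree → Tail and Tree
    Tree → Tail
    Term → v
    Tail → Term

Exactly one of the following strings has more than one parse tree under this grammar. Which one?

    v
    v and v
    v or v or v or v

v: 1 tree
v and v: 2 trees
v or v or v or v: 1 tree

v and v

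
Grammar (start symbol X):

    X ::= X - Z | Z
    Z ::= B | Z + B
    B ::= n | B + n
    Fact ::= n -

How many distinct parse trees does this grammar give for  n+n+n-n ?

4

Parse trees for n+n+n-n:
  [X [X [Z [B [B [B n] + n] + n]]] - [Z [B n]]]
  [X [X [Z [Z [B n]] + [B [B n] + n]]] - [Z [B n]]]
  [X [X [Z [Z [B [B n] + n]] + [B n]]] - [Z [B n]]]
  [X [X [Z [Z [Z [B n]] + [B n]] + [B n]]] - [Z [B n]]]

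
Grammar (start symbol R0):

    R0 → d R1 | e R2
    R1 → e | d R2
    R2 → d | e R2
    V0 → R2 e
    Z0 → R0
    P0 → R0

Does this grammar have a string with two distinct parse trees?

Unambiguous

(V0, Z0, P0 are unreachable from R0, so their rules don't affect L(R0).) Restricted to the reachable nonterminals, every rule has the form A → t or A → t B, and no two rules for the same A share a first terminal. The grammar encodes a DFA — one run per string.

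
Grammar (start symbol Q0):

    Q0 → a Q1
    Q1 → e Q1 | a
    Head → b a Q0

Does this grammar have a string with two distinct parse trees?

Unambiguous

(Head is unreachable from Q0, so its rules don't affect L(Q0).) Restricted to the reachable nonterminals, every rule has the form A → t or A → t B, and no two rules for the same A share a first terminal. The grammar encodes a DFA — one run per string.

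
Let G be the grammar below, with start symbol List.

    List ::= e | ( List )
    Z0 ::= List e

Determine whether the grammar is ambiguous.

(Z0 is unreachable from List, so its rules don't affect L(List).) L(List) is { openⁿ atom closeⁿ : n ≥ 0 }. The bracket depth fixes n, and the derivation is forced at every step.

Unambiguous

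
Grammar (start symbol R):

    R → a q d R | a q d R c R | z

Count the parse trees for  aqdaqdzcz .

2

Parse trees for aqdaqdzcz:
  [R a q d [R a q d [R z] c [R z]]]
  [R a q d [R a q d [R z]] c [R z]]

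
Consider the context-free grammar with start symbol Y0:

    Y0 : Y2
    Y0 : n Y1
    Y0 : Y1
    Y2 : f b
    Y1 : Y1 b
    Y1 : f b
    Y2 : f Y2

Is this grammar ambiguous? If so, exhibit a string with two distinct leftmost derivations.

Ambiguous

Witness: f b

Derivation 1: Y0 ⇒ Y2 ⇒ f b
Derivation 2: Y0 ⇒ Y1 ⇒ f b

Two distinct leftmost derivations for the same string.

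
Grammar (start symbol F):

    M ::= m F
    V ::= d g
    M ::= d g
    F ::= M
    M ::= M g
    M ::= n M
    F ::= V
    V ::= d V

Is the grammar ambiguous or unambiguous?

Witness: d g

Derivation 1: F ⇒ M ⇒ d g
Derivation 2: F ⇒ V ⇒ d g

Two distinct leftmost derivations for the same string.

Ambiguous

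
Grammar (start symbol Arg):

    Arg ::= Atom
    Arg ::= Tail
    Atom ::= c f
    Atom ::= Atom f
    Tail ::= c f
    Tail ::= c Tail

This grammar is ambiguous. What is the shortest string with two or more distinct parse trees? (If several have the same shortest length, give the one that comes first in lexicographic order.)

c f

length 2: c f has 2 parse trees

Two derivations of c f:
  Arg ⇒ Atom ⇒ c f
  Arg ⇒ Tail ⇒ c f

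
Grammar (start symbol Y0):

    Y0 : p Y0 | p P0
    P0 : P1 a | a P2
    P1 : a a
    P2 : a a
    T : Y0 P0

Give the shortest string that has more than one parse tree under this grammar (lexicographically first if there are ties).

p a a a

length 4: p a a a has 2 parse trees

Two derivations of p a a a:
  Y0 ⇒ p P0 ⇒ p P1 a ⇒ p a a a
  Y0 ⇒ p P0 ⇒ p a P2 ⇒ p a a a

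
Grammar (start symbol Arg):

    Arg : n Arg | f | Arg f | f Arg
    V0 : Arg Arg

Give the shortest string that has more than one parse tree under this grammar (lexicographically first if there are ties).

f f

length 1: no string has ≥2 trees
length 2: f f has 2 parse trees

Two derivations of f f:
  Arg ⇒ Arg f ⇒ f f
  Arg ⇒ f Arg ⇒ f f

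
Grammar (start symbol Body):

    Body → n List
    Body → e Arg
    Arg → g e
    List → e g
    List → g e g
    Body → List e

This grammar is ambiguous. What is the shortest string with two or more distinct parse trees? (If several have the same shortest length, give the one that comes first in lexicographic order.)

length 3: e g e has 2 parse trees

Two derivations of e g e:
  Body ⇒ e Arg ⇒ e g e
  Body ⇒ List e ⇒ e g e

e g e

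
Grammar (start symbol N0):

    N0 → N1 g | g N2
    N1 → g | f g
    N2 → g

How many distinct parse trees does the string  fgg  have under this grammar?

1

Parse trees for fgg:
  [N0 [N1 f g] g]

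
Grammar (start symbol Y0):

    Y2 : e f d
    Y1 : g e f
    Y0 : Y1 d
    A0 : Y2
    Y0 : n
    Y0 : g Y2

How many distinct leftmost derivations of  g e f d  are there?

Parse trees for g e f d:
  [Y0 [Y1 g e f] d]
  [Y0 g [Y2 e f d]]

2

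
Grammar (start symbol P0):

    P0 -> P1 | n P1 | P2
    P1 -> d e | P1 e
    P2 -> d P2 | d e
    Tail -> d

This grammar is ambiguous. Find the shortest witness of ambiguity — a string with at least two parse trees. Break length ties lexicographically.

d e

length 2: d e has 2 parse trees

Two derivations of d e:
  P0 ⇒ P1 ⇒ d e
  P0 ⇒ P2 ⇒ d e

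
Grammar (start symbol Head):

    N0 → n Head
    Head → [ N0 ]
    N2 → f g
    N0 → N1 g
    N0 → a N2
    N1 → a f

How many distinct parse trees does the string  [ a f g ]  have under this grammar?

2

Parse trees for [ a f g ]:
  [Head [ [N0 [N1 a f] g] ]]
  [Head [ [N0 a [N2 f g]] ]]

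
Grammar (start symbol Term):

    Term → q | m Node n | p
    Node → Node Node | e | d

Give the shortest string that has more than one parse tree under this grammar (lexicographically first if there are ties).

m d d d n

length 1: no string has ≥2 trees
length 3: no string has ≥2 trees
length 4: no string has ≥2 trees
length 5: m d d d n has 2 parse trees

Two derivations of m d d d n:
  Term ⇒ m Node n ⇒ m Node Node n ⇒ m Node Node Node n ⇒ m d Node Node n ⇒ m d d Node n ⇒ m d d d n
  Term ⇒ m Node n ⇒ m Node Node n ⇒ m d Node n ⇒ m d Node Node n ⇒ m d d Node n ⇒ m d d d n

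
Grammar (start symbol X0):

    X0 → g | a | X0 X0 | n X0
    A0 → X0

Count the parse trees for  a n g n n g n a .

Parse trees for a n g n n g n a (showing first 6 of 15):
  [X0 [X0 a] [X0 [X0 n [X0 g]] [X0 [X0 n [X0 n [X0 g]]] [X0 n [X0 a]]]]]
  [X0 [X0 a] [X0 [X0 n [X0 g]] [X0 n [X0 [X0 n [X0 g]] [X0 n [X0 a]]]]]]
  [X0 [X0 a] [X0 [X0 n [X0 g]] [X0 n [X0 n [X0 [X0 g] [X0 n [X0 a]]]]]]]
  [X0 [X0 a] [X0 [X0 [X0 n [X0 g]] [X0 n [X0 n [X0 g]]]] [X0 n [X0 a]]]]
  [X0 [X0 a] [X0 [X0 n [X0 [X0 g] [X0 n [X0 n [X0 g]]]]] [X0 n [X0 a]]]]
  [X0 [X0 a] [X0 n [X0 [X0 g] [X0 [X0 n [X0 n [X0 g]]] [X0 n [X0 a]]]]]]

15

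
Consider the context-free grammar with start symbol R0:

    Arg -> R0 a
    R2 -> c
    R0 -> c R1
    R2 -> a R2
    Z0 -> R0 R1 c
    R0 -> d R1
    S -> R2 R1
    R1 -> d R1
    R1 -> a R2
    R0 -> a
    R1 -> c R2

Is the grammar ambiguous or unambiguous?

(Z0, Arg, S are unreachable from R0, so their rules don't affect L(R0).) Restricted to the reachable nonterminals, every rule has the form A → t or A → t B, and no two rules for the same A share a first terminal. The grammar encodes a DFA — one run per string.

Unambiguous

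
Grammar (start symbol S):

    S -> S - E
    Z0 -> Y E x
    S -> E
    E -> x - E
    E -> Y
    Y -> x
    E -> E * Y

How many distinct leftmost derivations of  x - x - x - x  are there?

8

Parse trees for x - x - x - x:
  [S [S [E [Y x]]] - [E x - [E x - [E [Y x]]]]]
  [S [S [S [E [Y x]]] - [E [Y x]]] - [E x - [E [Y x]]]]
  [S [S [E x - [E [Y x]]]] - [E x - [E [Y x]]]]
  [S [S [S [E [Y x]]] - [E x - [E [Y x]]]] - [E [Y x]]]
  [S [S [S [S [E [Y x]]] - [E [Y x]]] - [E [Y x]]] - [E [Y x]]]
  [S [S [S [E x - [E [Y x]]]] - [E [Y x]]] - [E [Y x]]]
  [S [S [E x - [E x - [E [Y x]]]]] - [E [Y x]]]
  [S [E x - [E x - [E x - [E [Y x]]]]]]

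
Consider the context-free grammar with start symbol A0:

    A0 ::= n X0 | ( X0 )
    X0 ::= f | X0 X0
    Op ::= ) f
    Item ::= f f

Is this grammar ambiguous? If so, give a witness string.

Witness: n f f f

Derivation 1: A0 ⇒ n X0 ⇒ n X0 X0 ⇒ n f X0 ⇒ n f X0 X0 ⇒ n f f X0 ⇒ n f f f
Derivation 2: A0 ⇒ n X0 ⇒ n X0 X0 ⇒ n X0 X0 X0 ⇒ n f X0 X0 ⇒ n f f X0 ⇒ n f f f

Two distinct leftmost derivations for the same string.

Ambiguous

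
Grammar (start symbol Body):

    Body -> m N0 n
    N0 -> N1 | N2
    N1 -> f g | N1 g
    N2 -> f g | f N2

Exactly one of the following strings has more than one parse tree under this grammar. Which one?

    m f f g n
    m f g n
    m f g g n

m f g n

m f f g n: 1 tree
m f g n: 2 trees
m f g g n: 1 tree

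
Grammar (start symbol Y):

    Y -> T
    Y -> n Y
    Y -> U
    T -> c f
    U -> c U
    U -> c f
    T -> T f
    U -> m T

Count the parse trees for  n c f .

2

Parse trees for n c f:
  [Y n [Y [T c f]]]
  [Y n [Y [U c f]]]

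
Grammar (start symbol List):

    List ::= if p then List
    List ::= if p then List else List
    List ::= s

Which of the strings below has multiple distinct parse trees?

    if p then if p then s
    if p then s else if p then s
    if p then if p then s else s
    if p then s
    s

if p then if p then s else s

if p then if p then s: 1 tree
if p then s else if p then s: 1 tree
if p then if p then s else s: 2 trees
if p then s: 1 tree
s: 1 tree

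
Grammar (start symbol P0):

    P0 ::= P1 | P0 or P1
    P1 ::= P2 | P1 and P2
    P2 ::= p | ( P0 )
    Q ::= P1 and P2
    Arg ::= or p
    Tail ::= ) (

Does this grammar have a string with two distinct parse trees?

Only P0, P1, P2 are reachable from P0; ignoring the rest: The grammar is stratified — P0 handles 'or' (left-recursive), P1 handles 'and', P2 atoms. Each operator has a fixed associativity and precedence level, so every string has one parse.

Unambiguous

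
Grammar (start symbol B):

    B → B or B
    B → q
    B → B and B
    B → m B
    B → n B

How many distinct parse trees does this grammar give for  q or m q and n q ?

3

Parse trees for q or m q and n q:
  [B [B q] or [B [B m [B q]] and [B n [B q]]]]
  [B [B q] or [B m [B [B q] and [B n [B q]]]]]
  [B [B [B q] or [B m [B q]]] and [B n [B q]]]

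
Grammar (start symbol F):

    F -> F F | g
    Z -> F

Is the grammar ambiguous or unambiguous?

Ambiguous

Witness: g g g

Derivation 1: F ⇒ F F ⇒ F F F ⇒ g F F ⇒ g g F ⇒ g g g
Derivation 2: F ⇒ F F ⇒ g F ⇒ g F F ⇒ g g F ⇒ g g g

Two distinct leftmost derivations for the same string.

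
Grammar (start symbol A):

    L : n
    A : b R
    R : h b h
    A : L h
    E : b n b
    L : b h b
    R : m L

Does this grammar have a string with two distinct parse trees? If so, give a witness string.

Witness: b h b h

Derivation 1: A ⇒ b R ⇒ b h b h
Derivation 2: A ⇒ L h ⇒ b h b h

Two distinct leftmost derivations for the same string.

Ambiguous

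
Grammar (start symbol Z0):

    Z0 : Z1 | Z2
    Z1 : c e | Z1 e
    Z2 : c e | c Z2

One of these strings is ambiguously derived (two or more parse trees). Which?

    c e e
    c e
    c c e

c e e: 1 tree
c e: 2 trees
c c e: 1 tree

c e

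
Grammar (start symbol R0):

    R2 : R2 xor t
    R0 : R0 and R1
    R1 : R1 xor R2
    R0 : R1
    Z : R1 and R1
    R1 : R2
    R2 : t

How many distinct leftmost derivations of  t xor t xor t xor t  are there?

Parse trees for t xor t xor t xor t:
  [R0 [R1 [R1 [R2 t]] xor [R2 [R2 [R2 t] xor t] xor t]]]
  [R0 [R1 [R1 [R1 [R2 t]] xor [R2 t]] xor [R2 [R2 t] xor t]]]
  [R0 [R1 [R1 [R2 [R2 t] xor t]] xor [R2 [R2 t] xor t]]]
  [R0 [R1 [R1 [R1 [R2 t]] xor [R2 [R2 t] xor t]] xor [R2 t]]]
  [R0 [R1 [R1 [R1 [R1 [R2 t]] xor [R2 t]] xor [R2 t]] xor [R2 t]]]
  [R0 [R1 [R1 [R1 [R2 [R2 t] xor t]] xor [R2 t]] xor [R2 t]]]
  [R0 [R1 [R1 [R2 [R2 [R2 t] xor t] xor t]] xor [R2 t]]]
  [R0 [R1 [R2 [R2 [R2 [R2 t] xor t] xor t] xor t]]]

8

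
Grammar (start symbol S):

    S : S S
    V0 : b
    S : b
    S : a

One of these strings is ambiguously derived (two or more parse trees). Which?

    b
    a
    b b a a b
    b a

b: 1 tree
a: 1 tree
b b a a b: 14 trees
b a: 1 tree

b b a a b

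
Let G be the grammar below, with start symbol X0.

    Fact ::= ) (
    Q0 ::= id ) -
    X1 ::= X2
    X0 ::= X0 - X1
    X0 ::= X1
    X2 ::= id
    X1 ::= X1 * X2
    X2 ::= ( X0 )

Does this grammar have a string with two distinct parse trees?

Only X0, X1, X2 are reachable from X0; ignoring the rest: The grammar is stratified — X0 handles '-' (left-recursive), X1 handles '*', X2 atoms. Each operator has a fixed associativity and precedence level, so every string has one parse.

Unambiguous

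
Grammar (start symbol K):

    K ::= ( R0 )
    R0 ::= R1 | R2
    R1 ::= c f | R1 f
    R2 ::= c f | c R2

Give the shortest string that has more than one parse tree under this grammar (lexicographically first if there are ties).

length 4: ( c f ) has 2 parse trees

Two derivations of ( c f ):
  K ⇒ ( R0 ) ⇒ ( R1 ) ⇒ ( c f )
  K ⇒ ( R0 ) ⇒ ( R2 ) ⇒ ( c f )

( c f )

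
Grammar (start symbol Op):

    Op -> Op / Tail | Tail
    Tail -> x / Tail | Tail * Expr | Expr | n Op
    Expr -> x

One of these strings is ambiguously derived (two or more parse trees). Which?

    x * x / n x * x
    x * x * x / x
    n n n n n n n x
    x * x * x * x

x * x / n x * x

x * x / n x * x: 2 trees
x * x * x / x: 1 tree
n n n n n n n x: 1 tree
x * x * x * x: 1 tree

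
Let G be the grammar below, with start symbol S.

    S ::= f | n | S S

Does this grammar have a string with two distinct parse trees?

Witness: f f f

Derivation 1: S ⇒ S S ⇒ f S ⇒ f S S ⇒ f f S ⇒ f f f
Derivation 2: S ⇒ S S ⇒ S S S ⇒ f S S ⇒ f f S ⇒ f f f

Two distinct leftmost derivations for the same string.

Ambiguous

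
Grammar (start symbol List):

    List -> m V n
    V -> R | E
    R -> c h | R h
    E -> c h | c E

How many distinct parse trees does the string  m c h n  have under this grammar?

Parse trees for m c h n:
  [List m [V [R c h]] n]
  [List m [V [E c h]] n]

2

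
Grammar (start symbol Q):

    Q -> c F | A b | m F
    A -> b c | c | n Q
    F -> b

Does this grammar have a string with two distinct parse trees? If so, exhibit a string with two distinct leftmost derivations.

Ambiguous

Witness: c b

Derivation 1: Q ⇒ c F ⇒ c b
Derivation 2: Q ⇒ A b ⇒ c b

Two distinct leftmost derivations for the same string.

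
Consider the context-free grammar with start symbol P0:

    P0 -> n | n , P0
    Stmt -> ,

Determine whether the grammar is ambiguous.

Unambiguous

(Stmt is unreachable from P0, so its rules don't affect L(P0).) Right-recursive list with a separator: after each atom, whether the separator follows determines the rule. One parse per string.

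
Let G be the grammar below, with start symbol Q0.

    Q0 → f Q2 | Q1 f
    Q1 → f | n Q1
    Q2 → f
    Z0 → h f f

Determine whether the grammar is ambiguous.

Witness: f f

Derivation 1: Q0 ⇒ f Q2 ⇒ f f
Derivation 2: Q0 ⇒ Q1 f ⇒ f f

Two distinct leftmost derivations for the same string.

Ambiguous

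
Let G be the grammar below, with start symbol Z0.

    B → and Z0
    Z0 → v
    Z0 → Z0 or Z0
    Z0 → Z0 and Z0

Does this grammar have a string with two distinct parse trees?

Ambiguous

Witness: v and v and v

Derivation 1: Z0 ⇒ Z0 and Z0 ⇒ v and Z0 ⇒ v and Z0 and Z0 ⇒ v and v and Z0 ⇒ v and v and v
Derivation 2: Z0 ⇒ Z0 and Z0 ⇒ Z0 and Z0 and Z0 ⇒ v and Z0 and Z0 ⇒ v and v and Z0 ⇒ v and v and v

Two distinct leftmost derivations for the same string.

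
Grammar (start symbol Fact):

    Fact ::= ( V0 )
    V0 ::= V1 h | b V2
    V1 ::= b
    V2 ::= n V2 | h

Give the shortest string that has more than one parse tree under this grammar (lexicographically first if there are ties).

( b h )

length 4: ( b h ) has 2 parse trees

Two derivations of ( b h ):
  Fact ⇒ ( V0 ) ⇒ ( V1 h ) ⇒ ( b h )
  Fact ⇒ ( V0 ) ⇒ ( b V2 ) ⇒ ( b h )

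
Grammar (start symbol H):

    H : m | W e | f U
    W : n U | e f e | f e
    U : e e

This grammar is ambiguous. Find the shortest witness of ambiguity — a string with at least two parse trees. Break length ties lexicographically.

f e e

length 1: no string has ≥2 trees
length 3: f e e has 2 parse trees

Two derivations of f e e:
  H ⇒ W e ⇒ f e e
  H ⇒ f U ⇒ f e e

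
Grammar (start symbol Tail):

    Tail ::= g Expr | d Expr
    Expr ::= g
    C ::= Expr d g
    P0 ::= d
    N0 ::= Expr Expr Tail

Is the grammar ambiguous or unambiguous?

(C, P0, N0 are unreachable from Tail, so their rules don't affect L(Tail).) Restricted to the reachable nonterminals, every rule has the form A → t or A → t B, and no two rules for the same A share a first terminal. The grammar encodes a DFA — one run per string.

Unambiguous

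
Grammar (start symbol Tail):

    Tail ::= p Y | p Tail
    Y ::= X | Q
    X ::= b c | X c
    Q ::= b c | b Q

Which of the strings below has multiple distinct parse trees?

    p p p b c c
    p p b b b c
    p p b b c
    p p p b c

p p p b c c: 1 tree
p p b b b c: 1 tree
p p b b c: 1 tree
p p p b c: 2 trees

p p p b c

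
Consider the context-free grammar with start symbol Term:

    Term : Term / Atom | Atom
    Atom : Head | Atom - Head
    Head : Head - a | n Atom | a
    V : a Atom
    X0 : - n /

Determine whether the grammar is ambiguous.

Witness: a - a

Derivation 1: Term ⇒ Atom ⇒ Head ⇒ Head - a ⇒ a - a
Derivation 2: Term ⇒ Atom ⇒ Atom - Head ⇒ Head - Head ⇒ a - Head ⇒ a - a

Two distinct leftmost derivations for the same string.

Ambiguous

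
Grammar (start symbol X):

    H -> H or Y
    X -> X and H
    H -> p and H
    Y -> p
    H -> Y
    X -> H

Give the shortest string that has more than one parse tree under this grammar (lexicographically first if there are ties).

length 1: no string has ≥2 trees
length 3: p and p has 2 parse trees

Two derivations of p and p:
  X ⇒ X and H ⇒ H and H ⇒ Y and H ⇒ p and H ⇒ p and Y ⇒ p and p
  X ⇒ H ⇒ p and H ⇒ p and Y ⇒ p and p

p and p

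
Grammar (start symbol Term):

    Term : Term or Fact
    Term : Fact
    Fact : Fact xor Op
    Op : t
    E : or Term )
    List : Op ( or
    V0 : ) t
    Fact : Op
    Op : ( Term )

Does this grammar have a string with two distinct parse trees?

Unambiguous

Only Term, Fact, Op are reachable from Term; ignoring the rest: This is a standard precedence ladder (Term over Fact over Op), with each level left-recursive on its own operator ('or' at Term, 'xor' at Fact). That structure is LR(1), hence unambiguous.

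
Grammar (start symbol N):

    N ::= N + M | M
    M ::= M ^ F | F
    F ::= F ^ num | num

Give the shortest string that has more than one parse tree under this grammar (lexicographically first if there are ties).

num ^ num

length 1: no string has ≥2 trees
length 3: num ^ num has 2 parse trees

Two derivations of num ^ num:
  N ⇒ M ⇒ M ^ F ⇒ F ^ F ⇒ num ^ F ⇒ num ^ num
  N ⇒ M ⇒ F ⇒ F ^ num ⇒ num ^ num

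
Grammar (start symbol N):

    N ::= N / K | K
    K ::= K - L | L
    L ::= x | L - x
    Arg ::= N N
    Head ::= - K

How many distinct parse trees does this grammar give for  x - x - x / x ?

4

Parse trees for x - x - x / x:
  [N [N [K [K [L x]] - [L [L x] - x]]] / [K [L x]]]
  [N [N [K [K [K [L x]] - [L x]] - [L x]]] / [K [L x]]]
  [N [N [K [K [L [L x] - x]] - [L x]]] / [K [L x]]]
  [N [N [K [L [L [L x] - x] - x]]] / [K [L x]]]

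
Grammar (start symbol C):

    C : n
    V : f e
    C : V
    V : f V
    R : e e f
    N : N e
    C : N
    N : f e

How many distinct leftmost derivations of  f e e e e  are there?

1

Parse trees for f e e e e:
  [C [N [N [N [N f e] e] e] e]]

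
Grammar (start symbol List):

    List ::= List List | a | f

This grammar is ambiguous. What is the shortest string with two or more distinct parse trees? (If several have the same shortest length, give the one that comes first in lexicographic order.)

length 1: no string has ≥2 trees
length 2: no string has ≥2 trees
length 3: a a a has 2 parse trees

Two derivations of a a a:
  List ⇒ List List ⇒ List List List ⇒ a List List ⇒ a a List ⇒ a a a
  List ⇒ List List ⇒ a List ⇒ a List List ⇒ a a List ⇒ a a a

a a a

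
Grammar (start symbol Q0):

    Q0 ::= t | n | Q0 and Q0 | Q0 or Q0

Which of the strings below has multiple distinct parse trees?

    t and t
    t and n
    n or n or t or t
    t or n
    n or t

t and t: 1 tree
t and n: 1 tree
n or n or t or t: 5 trees
t or n: 1 tree
n or t: 1 tree

n or n or t or t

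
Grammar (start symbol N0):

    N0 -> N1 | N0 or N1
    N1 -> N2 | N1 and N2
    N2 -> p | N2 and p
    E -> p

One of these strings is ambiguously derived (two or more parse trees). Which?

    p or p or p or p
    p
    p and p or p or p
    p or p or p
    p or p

p or p or p or p: 1 tree
p: 1 tree
p and p or p or p: 2 trees
p or p or p: 1 tree
p or p: 1 tree

p and p or p or p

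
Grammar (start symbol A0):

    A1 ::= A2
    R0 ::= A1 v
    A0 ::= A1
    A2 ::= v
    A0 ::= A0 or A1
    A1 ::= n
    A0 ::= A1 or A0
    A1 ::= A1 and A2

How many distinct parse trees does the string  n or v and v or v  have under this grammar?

4

Parse trees for n or v and v or v:
  [A0 [A0 [A0 [A1 n]] or [A1 [A1 [A2 v]] and [A2 v]]] or [A1 [A2 v]]]
  [A0 [A0 [A1 n] or [A0 [A1 [A1 [A2 v]] and [A2 v]]]] or [A1 [A2 v]]]
  [A0 [A1 n] or [A0 [A0 [A1 [A1 [A2 v]] and [A2 v]]] or [A1 [A2 v]]]]
  [A0 [A1 n] or [A0 [A1 [A1 [A2 v]] and [A2 v]] or [A0 [A1 [A2 v]]]]]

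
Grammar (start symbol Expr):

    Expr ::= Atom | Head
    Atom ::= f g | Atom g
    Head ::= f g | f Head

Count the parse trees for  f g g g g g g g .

Parse trees for f g g g g g g g:
  [Expr [Atom [Atom [Atom [Atom [Atom [Atom [Atom f g] g] g] g] g] g] g]]

1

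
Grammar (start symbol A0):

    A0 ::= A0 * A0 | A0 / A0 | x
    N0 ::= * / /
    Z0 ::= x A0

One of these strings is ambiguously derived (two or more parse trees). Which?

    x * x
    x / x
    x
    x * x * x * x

x * x: 1 tree
x / x: 1 tree
x: 1 tree
x * x * x * x: 5 trees

x * x * x * x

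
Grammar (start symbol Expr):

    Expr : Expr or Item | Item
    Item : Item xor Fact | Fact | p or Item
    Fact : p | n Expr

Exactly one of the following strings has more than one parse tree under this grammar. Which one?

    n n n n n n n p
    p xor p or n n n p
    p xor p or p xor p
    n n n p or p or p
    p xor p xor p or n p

n n n p or p or p

n n n n n n n p: 1 tree
p xor p or n n n p: 1 tree
p xor p or p xor p: 1 tree
n n n p or p or p: 19 trees
p xor p xor p or n p: 1 tree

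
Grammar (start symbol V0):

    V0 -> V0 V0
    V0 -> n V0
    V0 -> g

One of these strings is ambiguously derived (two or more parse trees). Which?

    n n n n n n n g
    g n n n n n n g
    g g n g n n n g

n n n n n n n g: 1 tree
g n n n n n n g: 1 tree
g g n g n n n g: 7 trees

g g n g n n n g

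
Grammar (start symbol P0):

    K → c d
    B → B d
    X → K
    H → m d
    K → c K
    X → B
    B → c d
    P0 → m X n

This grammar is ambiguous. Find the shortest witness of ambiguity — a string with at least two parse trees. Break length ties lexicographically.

m c d n

length 4: m c d n has 2 parse trees

Two derivations of m c d n:
  P0 ⇒ m X n ⇒ m K n ⇒ m c d n
  P0 ⇒ m X n ⇒ m B n ⇒ m c d n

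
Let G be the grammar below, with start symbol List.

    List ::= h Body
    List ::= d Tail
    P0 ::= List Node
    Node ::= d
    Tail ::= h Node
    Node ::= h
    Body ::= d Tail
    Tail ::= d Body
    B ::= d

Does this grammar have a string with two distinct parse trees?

Only List, Body, Tail, Node are reachable from List; ignoring the rest: The reachable rules are right-linear with at most one rule per (nonterminal, next-terminal) pair. Each input token forces the next rule, so parsing is deterministic.

Unambiguous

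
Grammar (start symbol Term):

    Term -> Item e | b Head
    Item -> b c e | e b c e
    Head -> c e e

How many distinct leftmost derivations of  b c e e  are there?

2

Parse trees for b c e e:
  [Term [Item b c e] e]
  [Term b [Head c e e]]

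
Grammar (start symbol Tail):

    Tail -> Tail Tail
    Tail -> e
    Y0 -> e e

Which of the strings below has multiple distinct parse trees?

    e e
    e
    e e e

e e e

e e: 1 tree
e: 1 tree
e e e: 2 trees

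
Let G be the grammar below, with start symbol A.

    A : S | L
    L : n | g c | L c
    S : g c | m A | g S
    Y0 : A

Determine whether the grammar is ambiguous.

Witness: g c

Derivation 1: A ⇒ S ⇒ g c
Derivation 2: A ⇒ L ⇒ g c

Two distinct leftmost derivations for the same string.

Ambiguous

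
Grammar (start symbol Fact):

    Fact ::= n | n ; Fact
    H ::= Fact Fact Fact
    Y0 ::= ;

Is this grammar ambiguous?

Unambiguous

Only Fact is reachable from Fact; ignoring the rest: The reachable grammar is A → atom sep A | atom. Each atom is followed by either the separator (recurse) or end-of-string (stop) — no choice point.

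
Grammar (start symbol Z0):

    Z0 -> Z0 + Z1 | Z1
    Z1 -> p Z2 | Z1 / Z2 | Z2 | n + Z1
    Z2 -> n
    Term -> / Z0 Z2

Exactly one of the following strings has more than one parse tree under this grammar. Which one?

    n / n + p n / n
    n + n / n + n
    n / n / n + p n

n / n + p n / n: 1 tree
n + n / n + n: 3 trees
n / n / n + p n: 1 tree

n + n / n + n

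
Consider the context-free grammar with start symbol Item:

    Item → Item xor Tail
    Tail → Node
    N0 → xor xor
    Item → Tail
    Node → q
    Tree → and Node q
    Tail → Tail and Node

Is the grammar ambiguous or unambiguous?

Only Item, Tail, Node are reachable from Item; ignoring the rest: Item → Item xor Tail | Tail  ;  Tail → Tail and Node | Node  — a left-associative chain with Node at the bottom. Each string factors uniquely by precedence.

Unambiguous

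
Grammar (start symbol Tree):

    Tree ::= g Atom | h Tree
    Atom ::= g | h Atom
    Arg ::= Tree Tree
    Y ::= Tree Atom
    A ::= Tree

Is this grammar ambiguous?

Unambiguous

(Arg, Y, A are unreachable from Tree, so their rules don't affect L(Tree).) The reachable rules are right-linear with at most one rule per (nonterminal, next-terminal) pair. Each input token forces the next rule, so parsing is deterministic.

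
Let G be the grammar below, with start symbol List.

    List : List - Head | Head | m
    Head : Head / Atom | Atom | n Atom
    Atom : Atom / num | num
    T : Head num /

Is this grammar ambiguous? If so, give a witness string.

Witness: num / num

Derivation 1: List ⇒ Head ⇒ Head / Atom ⇒ Atom / Atom ⇒ num / Atom ⇒ num / num
Derivation 2: List ⇒ Head ⇒ Atom ⇒ Atom / num ⇒ num / num

Two distinct leftmost derivations for the same string.

Ambiguous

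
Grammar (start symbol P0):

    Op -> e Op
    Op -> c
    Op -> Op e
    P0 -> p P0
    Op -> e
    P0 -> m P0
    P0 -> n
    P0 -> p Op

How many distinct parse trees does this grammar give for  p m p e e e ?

4

Parse trees for p m p e e e:
  [P0 p [P0 m [P0 p [Op e [Op e [Op e]]]]]]
  [P0 p [P0 m [P0 p [Op e [Op [Op e] e]]]]]
  [P0 p [P0 m [P0 p [Op [Op e [Op e]] e]]]]
  [P0 p [P0 m [P0 p [Op [Op [Op e] e] e]]]]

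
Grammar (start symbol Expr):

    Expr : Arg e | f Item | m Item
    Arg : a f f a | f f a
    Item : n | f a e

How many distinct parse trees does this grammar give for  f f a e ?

2

Parse trees for f f a e:
  [Expr [Arg f f a] e]
  [Expr f [Item f a e]]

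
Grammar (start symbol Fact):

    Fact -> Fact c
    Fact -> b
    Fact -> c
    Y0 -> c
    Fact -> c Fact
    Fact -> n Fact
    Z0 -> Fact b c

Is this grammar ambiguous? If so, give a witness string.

Ambiguous

Witness: c c

Derivation 1: Fact ⇒ Fact c ⇒ c c
Derivation 2: Fact ⇒ c Fact ⇒ c c

Two distinct leftmost derivations for the same string.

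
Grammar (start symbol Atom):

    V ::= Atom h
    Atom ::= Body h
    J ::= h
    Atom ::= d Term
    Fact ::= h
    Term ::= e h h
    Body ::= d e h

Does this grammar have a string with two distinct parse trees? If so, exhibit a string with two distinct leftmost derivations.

Ambiguous

Witness: d e h h

Derivation 1: Atom ⇒ Body h ⇒ d e h h
Derivation 2: Atom ⇒ d Term ⇒ d e h h

Two distinct leftmost derivations for the same string.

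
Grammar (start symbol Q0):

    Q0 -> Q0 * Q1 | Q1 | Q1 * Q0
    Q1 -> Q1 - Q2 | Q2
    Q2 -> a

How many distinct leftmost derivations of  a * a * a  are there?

Parse trees for a * a * a:
  [Q0 [Q0 [Q0 [Q1 [Q2 a]]] * [Q1 [Q2 a]]] * [Q1 [Q2 a]]]
  [Q0 [Q0 [Q1 [Q2 a]] * [Q0 [Q1 [Q2 a]]]] * [Q1 [Q2 a]]]
  [Q0 [Q1 [Q2 a]] * [Q0 [Q0 [Q1 [Q2 a]]] * [Q1 [Q2 a]]]]
  [Q0 [Q1 [Q2 a]] * [Q0 [Q1 [Q2 a]] * [Q0 [Q1 [Q2 a]]]]]

4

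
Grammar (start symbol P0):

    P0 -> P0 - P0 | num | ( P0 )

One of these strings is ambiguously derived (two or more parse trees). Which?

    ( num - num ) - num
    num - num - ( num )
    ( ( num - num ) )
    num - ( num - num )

( num - num ) - num: 1 tree
num - num - ( num ): 2 trees
( ( num - num ) ): 1 tree
num - ( num - num ): 1 tree

num - num - ( num )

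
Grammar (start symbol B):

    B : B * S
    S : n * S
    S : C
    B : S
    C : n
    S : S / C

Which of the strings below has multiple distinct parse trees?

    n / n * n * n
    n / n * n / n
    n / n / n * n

n / n * n * n

n / n * n * n: 2 trees
n / n * n / n: 1 tree
n / n / n * n: 1 tree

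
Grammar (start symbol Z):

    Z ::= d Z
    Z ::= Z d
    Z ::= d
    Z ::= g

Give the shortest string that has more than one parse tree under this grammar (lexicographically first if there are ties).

d d

length 1: no string has ≥2 trees
length 2: d d has 2 parse trees

Two derivations of d d:
  Z ⇒ d Z ⇒ d d
  Z ⇒ Z d ⇒ d d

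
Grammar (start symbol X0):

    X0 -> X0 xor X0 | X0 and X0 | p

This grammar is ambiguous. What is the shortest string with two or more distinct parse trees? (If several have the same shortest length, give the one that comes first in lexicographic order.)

p and p and p

length 1: no string has ≥2 trees
length 3: no string has ≥2 trees
length 5: p and p and p has 2 parse trees

Two derivations of p and p and p:
  X0 ⇒ X0 and X0 ⇒ X0 and X0 and X0 ⇒ p and X0 and X0 ⇒ p and p and X0 ⇒ p and p and p
  X0 ⇒ X0 and X0 ⇒ p and X0 ⇒ p and X0 and X0 ⇒ p and p and X0 ⇒ p and p and p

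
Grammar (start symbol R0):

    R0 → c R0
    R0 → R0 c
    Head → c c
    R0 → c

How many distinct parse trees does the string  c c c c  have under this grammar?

8

Parse trees for c c c c:
  [R0 c [R0 c [R0 c [R0 c]]]]
  [R0 c [R0 c [R0 [R0 c] c]]]
  [R0 c [R0 [R0 c [R0 c]] c]]
  [R0 c [R0 [R0 [R0 c] c] c]]
  [R0 [R0 c [R0 c [R0 c]]] c]
  [R0 [R0 c [R0 [R0 c] c]] c]
  [R0 [R0 [R0 c [R0 c]] c] c]
  [R0 [R0 [R0 [R0 c] c] c] c]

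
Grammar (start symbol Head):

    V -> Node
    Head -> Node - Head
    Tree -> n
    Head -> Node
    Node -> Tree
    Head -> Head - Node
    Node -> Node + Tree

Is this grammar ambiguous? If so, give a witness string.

Ambiguous

Witness: n - n

Derivation 1: Head ⇒ Node - Head ⇒ Tree - Head ⇒ n - Head ⇒ n - Node ⇒ n - Tree ⇒ n - n
Derivation 2: Head ⇒ Head - Node ⇒ Node - Node ⇒ Tree - Node ⇒ n - Node ⇒ n - Tree ⇒ n - n

Two distinct leftmost derivations for the same string.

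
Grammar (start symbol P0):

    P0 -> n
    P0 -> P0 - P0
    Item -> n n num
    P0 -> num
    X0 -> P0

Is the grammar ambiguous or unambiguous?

Ambiguous

Witness: n - n - n

Derivation 1: P0 ⇒ P0 - P0 ⇒ n - P0 ⇒ n - P0 - P0 ⇒ n - n - P0 ⇒ n - n - n
Derivation 2: P0 ⇒ P0 - P0 ⇒ P0 - P0 - P0 ⇒ n - P0 - P0 ⇒ n - n - P0 ⇒ n - n - n

Two distinct leftmost derivations for the same string.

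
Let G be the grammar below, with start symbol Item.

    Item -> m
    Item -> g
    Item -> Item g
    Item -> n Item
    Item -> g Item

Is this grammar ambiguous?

Witness: g g

Derivation 1: Item ⇒ Item g ⇒ g g
Derivation 2: Item ⇒ g Item ⇒ g g

Two distinct leftmost derivations for the same string.

Ambiguous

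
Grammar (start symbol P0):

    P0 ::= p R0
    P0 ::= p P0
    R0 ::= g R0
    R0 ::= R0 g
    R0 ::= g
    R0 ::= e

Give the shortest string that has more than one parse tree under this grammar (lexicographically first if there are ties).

p g g

length 2: no string has ≥2 trees
length 3: p g g has 2 parse trees

Two derivations of p g g:
  P0 ⇒ p R0 ⇒ p g R0 ⇒ p g g
  P0 ⇒ p R0 ⇒ p R0 g ⇒ p g g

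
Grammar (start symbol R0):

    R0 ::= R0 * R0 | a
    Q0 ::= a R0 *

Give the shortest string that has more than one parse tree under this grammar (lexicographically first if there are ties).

a * a * a

length 1: no string has ≥2 trees
length 3: no string has ≥2 trees
length 5: a * a * a has 2 parse trees

Two derivations of a * a * a:
  R0 ⇒ R0 * R0 ⇒ R0 * R0 * R0 ⇒ a * R0 * R0 ⇒ a * a * R0 ⇒ a * a * a
  R0 ⇒ R0 * R0 ⇒ a * R0 ⇒ a * R0 * R0 ⇒ a * a * R0 ⇒ a * a * a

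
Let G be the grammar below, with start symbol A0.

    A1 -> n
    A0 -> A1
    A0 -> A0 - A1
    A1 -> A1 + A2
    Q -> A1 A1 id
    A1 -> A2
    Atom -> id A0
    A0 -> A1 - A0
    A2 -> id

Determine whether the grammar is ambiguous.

Ambiguous

Witness: id - id

Derivation 1: A0 ⇒ A0 - A1 ⇒ A1 - A1 ⇒ A2 - A1 ⇒ id - A1 ⇒ id - A2 ⇒ id - id
Derivation 2: A0 ⇒ A1 - A0 ⇒ A2 - A0 ⇒ id - A0 ⇒ id - A1 ⇒ id - A2 ⇒ id - id

Two distinct leftmost derivations for the same string.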